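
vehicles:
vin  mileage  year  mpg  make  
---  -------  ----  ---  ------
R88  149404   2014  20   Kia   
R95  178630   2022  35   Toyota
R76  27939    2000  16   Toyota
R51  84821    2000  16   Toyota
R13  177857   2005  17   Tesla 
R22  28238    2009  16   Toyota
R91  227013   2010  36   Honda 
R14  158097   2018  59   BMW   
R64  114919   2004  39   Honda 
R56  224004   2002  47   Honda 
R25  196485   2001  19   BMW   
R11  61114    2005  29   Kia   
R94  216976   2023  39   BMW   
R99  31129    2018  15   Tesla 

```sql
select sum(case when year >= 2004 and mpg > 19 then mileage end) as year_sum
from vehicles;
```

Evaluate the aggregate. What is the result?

1106153

vin=R88: ✓ → 149404
vin=R95: ✓ → 178630
vin=R76: ✗
vin=R51: ✗
vin=R13: ✗
vin=R22: ✗
vin=R91: ✓ → 227013
vin=R14: ✓ → 158097
vin=R64: ✓ → 114919
vin=R56: ✗
vin=R25: ✗
vin=R11: ✓ → 61114
vin=R94: ✓ → 216976
vin=R99: ✗
year_sum = 149404 + 178630 + 227013 + 158097 + 114919 + 61114 + 216976 = 1106153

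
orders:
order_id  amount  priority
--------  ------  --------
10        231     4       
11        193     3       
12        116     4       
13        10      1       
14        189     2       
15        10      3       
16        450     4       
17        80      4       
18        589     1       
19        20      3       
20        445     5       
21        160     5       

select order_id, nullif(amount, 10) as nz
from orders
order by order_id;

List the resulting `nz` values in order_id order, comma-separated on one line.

order_id=10: amount=231 vs 10: differ → 231
order_id=11: amount=193 vs 10: differ → 193
order_id=12: amount=116 vs 10: differ → 116
order_id=13: amount=10 vs 10: equal → NULL
order_id=14: amount=189 vs 10: differ → 189
order_id=15: amount=10 vs 10: equal → NULL
order_id=16: amount=450 vs 10: differ → 450
order_id=17: amount=80 vs 10: differ → 80
order_id=18: amount=589 vs 10: differ → 589
order_id=19: amount=20 vs 10: differ → 20
order_id=20: amount=445 vs 10: differ → 445
order_id=21: amount=160 vs 10: differ → 160

231, 193, 116, NULL, 189, NULL, 450, 80, 589, 20, 445, 160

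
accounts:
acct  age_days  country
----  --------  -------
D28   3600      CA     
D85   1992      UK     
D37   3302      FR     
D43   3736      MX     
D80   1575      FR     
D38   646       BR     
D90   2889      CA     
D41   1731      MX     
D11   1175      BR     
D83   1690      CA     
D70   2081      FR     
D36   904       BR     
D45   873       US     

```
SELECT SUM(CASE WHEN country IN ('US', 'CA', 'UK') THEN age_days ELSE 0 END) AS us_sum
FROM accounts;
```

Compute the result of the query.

11044

acct=D28: ✓ → 3600
acct=D85: ✓ → 1992
acct=D37: ✗
acct=D43: ✗
acct=D80: ✗
acct=D38: ✗
acct=D90: ✓ → 2889
acct=D41: ✗
acct=D11: ✗
acct=D83: ✓ → 1690
acct=D70: ✗
acct=D36: ✗
acct=D45: ✓ → 873
us_sum = 3600 + 1992 + 2889 + 1690 + 873 = 11044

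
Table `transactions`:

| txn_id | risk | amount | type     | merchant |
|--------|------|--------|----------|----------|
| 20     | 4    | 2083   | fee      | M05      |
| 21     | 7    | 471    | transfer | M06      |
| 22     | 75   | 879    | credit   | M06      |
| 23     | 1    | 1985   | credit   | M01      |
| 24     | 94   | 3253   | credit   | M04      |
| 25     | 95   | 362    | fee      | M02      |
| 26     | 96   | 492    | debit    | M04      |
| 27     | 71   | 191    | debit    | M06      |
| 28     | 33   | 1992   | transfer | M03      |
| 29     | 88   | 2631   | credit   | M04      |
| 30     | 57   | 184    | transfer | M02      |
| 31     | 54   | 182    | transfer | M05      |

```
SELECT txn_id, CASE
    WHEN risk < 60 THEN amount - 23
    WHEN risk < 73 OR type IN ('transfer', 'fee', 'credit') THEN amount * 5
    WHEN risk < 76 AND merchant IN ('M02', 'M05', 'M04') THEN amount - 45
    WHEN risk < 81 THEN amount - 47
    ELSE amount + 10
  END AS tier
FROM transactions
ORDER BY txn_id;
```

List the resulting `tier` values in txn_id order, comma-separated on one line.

txn_id=20: risk < 60 → 2060
txn_id=21: risk < 60 → 448
txn_id=22: risk < 73 OR type IN ('transfer', 'fee', 'credit') → 4395
txn_id=23: risk < 60 → 1962
txn_id=24: risk < 73 OR type IN ('transfer', 'fee', 'credit') → 16265
txn_id=25: risk < 73 OR type IN ('transfer', 'fee', 'credit') → 1810
txn_id=26: ELSE → 502
txn_id=27: risk < 73 OR type IN ('transfer', 'fee', 'credit') → 955
txn_id=28: risk < 60 → 1969
txn_id=29: risk < 73 OR type IN ('transfer', 'fee', 'credit') → 13155
txn_id=30: risk < 60 → 161
txn_id=31: risk < 60 → 159

2060, 448, 4395, 1962, 16265, 1810, 502, 955, 1969, 13155, 161, 159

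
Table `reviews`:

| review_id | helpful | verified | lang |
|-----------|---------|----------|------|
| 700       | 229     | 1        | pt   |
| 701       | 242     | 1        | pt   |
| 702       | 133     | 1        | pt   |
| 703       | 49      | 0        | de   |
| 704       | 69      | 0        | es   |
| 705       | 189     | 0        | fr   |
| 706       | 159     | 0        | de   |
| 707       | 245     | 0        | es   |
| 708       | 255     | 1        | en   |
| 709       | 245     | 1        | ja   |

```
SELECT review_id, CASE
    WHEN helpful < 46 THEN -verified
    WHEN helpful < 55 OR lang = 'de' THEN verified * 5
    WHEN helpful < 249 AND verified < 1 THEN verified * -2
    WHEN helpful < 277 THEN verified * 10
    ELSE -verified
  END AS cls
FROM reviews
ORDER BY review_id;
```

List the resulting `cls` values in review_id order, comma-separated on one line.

review_id=700: helpful < 277 → 10
review_id=701: helpful < 277 → 10
review_id=702: helpful < 277 → 10
review_id=703: helpful < 55 OR lang = 'de' → 0
review_id=704: helpful < 249 AND verified < 1 → 0
review_id=705: helpful < 249 AND verified < 1 → 0
review_id=706: helpful < 55 OR lang = 'de' → 0
review_id=707: helpful < 249 AND verified < 1 → 0
review_id=708: helpful < 277 → 10
review_id=709: helpful < 277 → 10

10, 10, 10, 0, 0, 0, 0, 0, 10, 10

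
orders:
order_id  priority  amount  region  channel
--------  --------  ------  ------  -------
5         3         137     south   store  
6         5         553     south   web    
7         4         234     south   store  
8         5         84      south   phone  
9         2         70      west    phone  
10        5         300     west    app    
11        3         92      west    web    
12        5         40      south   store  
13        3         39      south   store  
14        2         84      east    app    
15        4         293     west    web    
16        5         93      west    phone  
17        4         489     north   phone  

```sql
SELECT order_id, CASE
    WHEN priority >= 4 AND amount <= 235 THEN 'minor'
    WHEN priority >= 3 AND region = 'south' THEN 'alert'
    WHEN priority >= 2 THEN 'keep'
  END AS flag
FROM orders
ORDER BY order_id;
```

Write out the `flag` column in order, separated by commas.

alert, alert, minor, minor, keep, keep, keep, minor, alert, keep, keep, minor, keep

order_id=5: priority >= 3 AND region = 'south' → alert
order_id=6: priority >= 3 AND region = 'south' → alert
order_id=7: priority >= 4 AND amount <= 235 → minor
order_id=8: priority >= 4 AND amount <= 235 → minor
order_id=9: priority >= 2 → keep
order_id=10: priority >= 2 → keep
order_id=11: priority >= 2 → keep
order_id=12: priority >= 4 AND amount <= 235 → minor
order_id=13: priority >= 3 AND region = 'south' → alert
order_id=14: priority >= 2 → keep
order_id=15: priority >= 2 → keep
order_id=16: priority >= 4 AND amount <= 235 → minor
order_id=17: priority >= 2 → keep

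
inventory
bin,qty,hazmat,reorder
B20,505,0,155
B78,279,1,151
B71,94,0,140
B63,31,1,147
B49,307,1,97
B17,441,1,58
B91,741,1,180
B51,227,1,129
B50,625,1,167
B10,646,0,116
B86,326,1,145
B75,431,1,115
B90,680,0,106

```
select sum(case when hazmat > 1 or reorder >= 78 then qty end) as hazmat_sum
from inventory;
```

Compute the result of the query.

4892

bin=B20: ✓ → 505
bin=B78: ✓ → 279
bin=B71: ✓ → 94
bin=B63: ✓ → 31
bin=B49: ✓ → 307
bin=B17: ✗
bin=B91: ✓ → 741
bin=B51: ✓ → 227
bin=B50: ✓ → 625
bin=B10: ✓ → 646
bin=B86: ✓ → 326
bin=B75: ✓ → 431
bin=B90: ✓ → 680
hazmat_sum = 505 + 279 + 94 + 31 + 307 + 741 + 227 + 625 + 646 + 326 + 431 + 680 = 4892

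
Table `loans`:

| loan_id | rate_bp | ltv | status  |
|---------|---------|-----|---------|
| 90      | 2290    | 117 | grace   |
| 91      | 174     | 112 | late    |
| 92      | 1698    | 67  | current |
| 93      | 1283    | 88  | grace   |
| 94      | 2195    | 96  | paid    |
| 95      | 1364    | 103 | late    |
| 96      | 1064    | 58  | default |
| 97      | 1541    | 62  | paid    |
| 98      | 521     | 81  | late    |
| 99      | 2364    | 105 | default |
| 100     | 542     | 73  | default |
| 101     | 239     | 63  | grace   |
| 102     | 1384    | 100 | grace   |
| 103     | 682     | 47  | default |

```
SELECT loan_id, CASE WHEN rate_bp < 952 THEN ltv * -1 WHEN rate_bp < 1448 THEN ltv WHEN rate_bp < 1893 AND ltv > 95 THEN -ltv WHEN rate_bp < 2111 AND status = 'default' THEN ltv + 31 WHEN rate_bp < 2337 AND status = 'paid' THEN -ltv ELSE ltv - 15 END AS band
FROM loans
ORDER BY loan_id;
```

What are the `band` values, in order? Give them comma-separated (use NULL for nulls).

loan_id=90: ELSE → 102
loan_id=91: rate_bp < 952 → -112
loan_id=92: ELSE → 52
loan_id=93: rate_bp < 1448 → 88
loan_id=94: rate_bp < 2337 AND status = 'paid' → -96
loan_id=95: rate_bp < 1448 → 103
loan_id=96: rate_bp < 1448 → 58
loan_id=97: rate_bp < 2337 AND status = 'paid' → -62
loan_id=98: rate_bp < 952 → -81
loan_id=99: ELSE → 90
loan_id=100: rate_bp < 952 → -73
loan_id=101: rate_bp < 952 → -63
loan_id=102: rate_bp < 1448 → 100
loan_id=103: rate_bp < 952 → -47

102, -112, 52, 88, -96, 103, 58, -62, -81, 90, -73, -63, 100, -47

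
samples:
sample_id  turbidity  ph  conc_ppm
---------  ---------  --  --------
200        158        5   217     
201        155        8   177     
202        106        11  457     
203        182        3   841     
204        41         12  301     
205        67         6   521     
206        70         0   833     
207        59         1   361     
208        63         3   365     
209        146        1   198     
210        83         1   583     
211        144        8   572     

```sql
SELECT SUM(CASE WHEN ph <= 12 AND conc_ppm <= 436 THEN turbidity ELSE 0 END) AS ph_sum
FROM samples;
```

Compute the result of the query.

sample_id=200: ✓ → 158
sample_id=201: ✓ → 155
sample_id=202: ✗
sample_id=203: ✗
sample_id=204: ✓ → 41
sample_id=205: ✗
sample_id=206: ✗
sample_id=207: ✓ → 59
sample_id=208: ✓ → 63
sample_id=209: ✓ → 146
sample_id=210: ✗
sample_id=211: ✗
ph_sum = 158 + 155 + 41 + 59 + 63 + 146 = 622

622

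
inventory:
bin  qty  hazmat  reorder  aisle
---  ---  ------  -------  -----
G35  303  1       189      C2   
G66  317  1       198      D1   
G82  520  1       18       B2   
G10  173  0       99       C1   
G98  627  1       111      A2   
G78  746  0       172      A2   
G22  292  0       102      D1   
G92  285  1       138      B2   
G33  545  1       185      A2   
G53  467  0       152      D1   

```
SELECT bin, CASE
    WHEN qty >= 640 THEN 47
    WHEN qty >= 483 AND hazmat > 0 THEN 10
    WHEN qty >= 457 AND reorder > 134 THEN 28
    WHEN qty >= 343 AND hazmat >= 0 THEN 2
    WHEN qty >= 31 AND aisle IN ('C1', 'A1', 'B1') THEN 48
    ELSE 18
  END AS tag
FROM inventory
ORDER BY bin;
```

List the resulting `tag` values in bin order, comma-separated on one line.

48, 18, 10, 18, 28, 18, 47, 10, 18, 10

bin=G10: qty >= 31 AND aisle IN ('C1', 'A1', 'B1') → 48
bin=G22: ELSE → 18
bin=G33: qty >= 483 AND hazmat > 0 → 10
bin=G35: ELSE → 18
bin=G53: qty >= 457 AND reorder > 134 → 28
bin=G66: ELSE → 18
bin=G78: qty >= 640 → 47
bin=G82: qty >= 483 AND hazmat > 0 → 10
bin=G92: ELSE → 18
bin=G98: qty >= 483 AND hazmat > 0 → 10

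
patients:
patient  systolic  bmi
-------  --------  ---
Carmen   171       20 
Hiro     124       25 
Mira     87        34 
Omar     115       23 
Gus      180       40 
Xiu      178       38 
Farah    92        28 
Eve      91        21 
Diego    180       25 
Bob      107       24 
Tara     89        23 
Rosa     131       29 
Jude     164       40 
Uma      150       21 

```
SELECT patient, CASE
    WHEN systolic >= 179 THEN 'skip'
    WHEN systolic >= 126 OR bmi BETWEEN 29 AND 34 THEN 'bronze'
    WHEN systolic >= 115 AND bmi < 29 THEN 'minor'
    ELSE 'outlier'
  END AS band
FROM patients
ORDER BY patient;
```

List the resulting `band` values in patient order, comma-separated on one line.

patient=Bob: ELSE → outlier
patient=Carmen: systolic >= 126 OR bmi BETWEEN 29 AND 34 → bronze
patient=Diego: systolic >= 179 → skip
patient=Eve: ELSE → outlier
patient=Farah: ELSE → outlier
patient=Gus: systolic >= 179 → skip
patient=Hiro: systolic >= 115 AND bmi < 29 → minor
patient=Jude: systolic >= 126 OR bmi BETWEEN 29 AND 34 → bronze
patient=Mira: systolic >= 126 OR bmi BETWEEN 29 AND 34 → bronze
patient=Omar: systolic >= 115 AND bmi < 29 → minor
patient=Rosa: systolic >= 126 OR bmi BETWEEN 29 AND 34 → bronze
patient=Tara: ELSE → outlier
patient=Uma: systolic >= 126 OR bmi BETWEEN 29 AND 34 → bronze
patient=Xiu: systolic >= 126 OR bmi BETWEEN 29 AND 34 → bronze

outlier, bronze, skip, outlier, outlier, skip, minor, bronze, bronze, minor, bronze, outlier, bronze, bronze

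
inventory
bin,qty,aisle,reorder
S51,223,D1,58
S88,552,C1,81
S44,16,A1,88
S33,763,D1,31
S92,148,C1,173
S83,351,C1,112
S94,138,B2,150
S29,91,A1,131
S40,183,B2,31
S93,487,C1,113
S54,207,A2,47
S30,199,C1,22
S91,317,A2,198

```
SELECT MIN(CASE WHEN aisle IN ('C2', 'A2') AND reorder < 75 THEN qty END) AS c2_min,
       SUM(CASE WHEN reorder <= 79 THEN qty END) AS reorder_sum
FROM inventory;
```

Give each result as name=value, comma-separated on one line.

c2_min=207, reorder_sum=1575

[c2_min: aisle IN ('C2', 'A2') AND reorder < 75]
bin=S51: ✗
bin=S88: ✗
bin=S44: ✗
bin=S33: ✗
bin=S92: ✗
bin=S83: ✗
bin=S94: ✗
bin=S29: ✗
bin=S40: ✗
bin=S93: ✗
bin=S54: ✓ → 207
bin=S30: ✗
bin=S91: ✗
c2_min = MIN(207) = 207
—
[reorder_sum: reorder <= 79]
bin=S51: ✓ → 223
bin=S88: ✗
bin=S44: ✗
bin=S33: ✓ → 763
bin=S92: ✗
bin=S83: ✗
bin=S94: ✗
bin=S29: ✗
bin=S40: ✓ → 183
bin=S93: ✗
bin=S54: ✓ → 207
bin=S30: ✓ → 199
bin=S91: ✗
reorder_sum = 223 + 763 + 183 + 207 + 199 = 1575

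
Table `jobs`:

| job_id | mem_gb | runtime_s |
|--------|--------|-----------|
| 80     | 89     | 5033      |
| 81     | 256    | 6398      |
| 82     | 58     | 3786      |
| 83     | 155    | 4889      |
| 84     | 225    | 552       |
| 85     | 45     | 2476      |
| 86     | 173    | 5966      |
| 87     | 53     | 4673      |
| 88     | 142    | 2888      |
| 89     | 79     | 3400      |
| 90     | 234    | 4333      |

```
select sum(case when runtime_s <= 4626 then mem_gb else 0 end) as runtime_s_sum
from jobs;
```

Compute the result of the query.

783

job_id=80: ✗
job_id=81: ✗
job_id=82: ✓ → 58
job_id=83: ✗
job_id=84: ✓ → 225
job_id=85: ✓ → 45
job_id=86: ✗
job_id=87: ✗
job_id=88: ✓ → 142
job_id=89: ✓ → 79
job_id=90: ✓ → 234
runtime_s_sum = 58 + 225 + 45 + 142 + 79 + 234 = 783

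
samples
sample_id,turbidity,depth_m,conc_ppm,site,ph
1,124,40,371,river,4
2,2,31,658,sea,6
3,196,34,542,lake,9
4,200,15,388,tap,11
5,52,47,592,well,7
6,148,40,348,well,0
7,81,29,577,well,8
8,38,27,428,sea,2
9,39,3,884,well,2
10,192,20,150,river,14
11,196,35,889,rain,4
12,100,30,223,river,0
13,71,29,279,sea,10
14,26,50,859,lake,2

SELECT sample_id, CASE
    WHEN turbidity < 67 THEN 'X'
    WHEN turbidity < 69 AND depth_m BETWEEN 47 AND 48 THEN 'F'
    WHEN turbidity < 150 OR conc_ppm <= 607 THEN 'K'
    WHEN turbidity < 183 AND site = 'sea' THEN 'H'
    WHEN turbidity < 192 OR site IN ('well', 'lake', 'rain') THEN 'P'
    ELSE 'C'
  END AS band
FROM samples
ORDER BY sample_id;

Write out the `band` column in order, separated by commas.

sample_id=1: turbidity < 150 OR conc_ppm <= 607 → K
sample_id=2: turbidity < 67 → X
sample_id=3: turbidity < 150 OR conc_ppm <= 607 → K
sample_id=4: turbidity < 150 OR conc_ppm <= 607 → K
sample_id=5: turbidity < 67 → X
sample_id=6: turbidity < 150 OR conc_ppm <= 607 → K
sample_id=7: turbidity < 150 OR conc_ppm <= 607 → K
sample_id=8: turbidity < 67 → X
sample_id=9: turbidity < 67 → X
sample_id=10: turbidity < 150 OR conc_ppm <= 607 → K
sample_id=11: turbidity < 192 OR site IN ('well', 'lake', 'rain') → P
sample_id=12: turbidity < 150 OR conc_ppm <= 607 → K
sample_id=13: turbidity < 150 OR conc_ppm <= 607 → K
sample_id=14: turbidity < 67 → X

K, X, K, K, X, K, K, X, X, K, P, K, K, X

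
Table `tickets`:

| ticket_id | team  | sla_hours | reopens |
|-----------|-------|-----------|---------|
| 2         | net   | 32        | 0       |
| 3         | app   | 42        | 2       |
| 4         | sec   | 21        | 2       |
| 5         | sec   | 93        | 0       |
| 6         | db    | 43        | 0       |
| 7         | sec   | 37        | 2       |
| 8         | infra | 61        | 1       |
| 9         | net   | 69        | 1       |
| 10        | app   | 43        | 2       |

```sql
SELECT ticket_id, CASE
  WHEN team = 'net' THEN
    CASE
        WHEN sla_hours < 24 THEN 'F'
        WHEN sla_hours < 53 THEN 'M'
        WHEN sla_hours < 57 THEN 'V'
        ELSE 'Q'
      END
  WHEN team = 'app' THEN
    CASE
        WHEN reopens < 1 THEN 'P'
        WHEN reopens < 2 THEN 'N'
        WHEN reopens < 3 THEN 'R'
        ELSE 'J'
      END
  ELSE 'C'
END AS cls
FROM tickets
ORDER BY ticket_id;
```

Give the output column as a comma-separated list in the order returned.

ticket_id=2: team='net' → inner[sla_hours < 53] → M
ticket_id=3: team='app' → inner[reopens < 3] → R
ticket_id=4: team='sec' → outer ELSE → C
ticket_id=5: team='sec' → outer ELSE → C
ticket_id=6: team='db' → outer ELSE → C
ticket_id=7: team='sec' → outer ELSE → C
ticket_id=8: team='infra' → outer ELSE → C
ticket_id=9: team='net' → inner[ELSE] → Q
ticket_id=10: team='app' → inner[reopens < 3] → R

M, R, C, C, C, C, C, Q, R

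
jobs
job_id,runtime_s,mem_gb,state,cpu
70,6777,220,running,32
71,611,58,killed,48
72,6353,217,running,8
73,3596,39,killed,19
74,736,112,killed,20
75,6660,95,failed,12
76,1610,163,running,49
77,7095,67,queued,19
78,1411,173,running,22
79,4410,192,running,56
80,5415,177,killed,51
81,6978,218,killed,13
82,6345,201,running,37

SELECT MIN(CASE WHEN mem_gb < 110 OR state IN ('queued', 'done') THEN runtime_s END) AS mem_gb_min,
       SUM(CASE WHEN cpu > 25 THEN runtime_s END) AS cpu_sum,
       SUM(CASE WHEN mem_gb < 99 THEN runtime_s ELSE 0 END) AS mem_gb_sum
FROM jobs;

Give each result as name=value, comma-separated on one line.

mem_gb_min=611, cpu_sum=25168, mem_gb_sum=17962

[mem_gb_min: mem_gb < 110 OR state IN ('queued', 'done')]
job_id=70: ✗
job_id=71: ✓ → 611
job_id=72: ✗
job_id=73: ✓ → 3596
job_id=74: ✗
job_id=75: ✓ → 6660
job_id=76: ✗
job_id=77: ✓ → 7095
job_id=78: ✗
job_id=79: ✗
job_id=80: ✗
job_id=81: ✗
job_id=82: ✗
mem_gb_min = MIN(611, 3596, 6660, 7095) = 611
—
[cpu_sum: cpu > 25]
job_id=70: ✓ → 6777
job_id=71: ✓ → 611
job_id=72: ✗
job_id=73: ✗
job_id=74: ✗
job_id=75: ✗
job_id=76: ✓ → 1610
job_id=77: ✗
job_id=78: ✗
job_id=79: ✓ → 4410
job_id=80: ✓ → 5415
job_id=81: ✗
job_id=82: ✓ → 6345
cpu_sum = 6777 + 611 + 1610 + 4410 + 5415 + 6345 = 25168
—
[mem_gb_sum: mem_gb < 99]
job_id=70: ✗
job_id=71: ✓ → 611
job_id=72: ✗
job_id=73: ✓ → 3596
job_id=74: ✗
job_id=75: ✓ → 6660
job_id=76: ✗
job_id=77: ✓ → 7095
job_id=78: ✗
job_id=79: ✗
job_id=80: ✗
job_id=81: ✗
job_id=82: ✗
mem_gb_sum = 611 + 3596 + 6660 + 7095 = 17962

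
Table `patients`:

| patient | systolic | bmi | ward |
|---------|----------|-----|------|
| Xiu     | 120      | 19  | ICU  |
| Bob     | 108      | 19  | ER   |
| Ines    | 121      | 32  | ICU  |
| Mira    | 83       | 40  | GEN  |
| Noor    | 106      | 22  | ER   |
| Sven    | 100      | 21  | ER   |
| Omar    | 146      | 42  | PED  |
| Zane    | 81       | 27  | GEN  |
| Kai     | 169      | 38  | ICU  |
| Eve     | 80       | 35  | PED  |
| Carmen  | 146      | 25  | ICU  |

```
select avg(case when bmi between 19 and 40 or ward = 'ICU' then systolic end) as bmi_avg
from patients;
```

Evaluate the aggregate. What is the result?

patient=Xiu: ✓ → 120
patient=Bob: ✓ → 108
patient=Ines: ✓ → 121
patient=Mira: ✓ → 83
patient=Noor: ✓ → 106
patient=Sven: ✓ → 100
patient=Omar: ✗
patient=Zane: ✓ → 81
patient=Kai: ✓ → 169
patient=Eve: ✓ → 80
patient=Carmen: ✓ → 146
bmi_avg = (120 + 108 + 121 + 83 + 106 + 100 + 81 + 169 + 80 + 146) / 10 = 111.4

111.4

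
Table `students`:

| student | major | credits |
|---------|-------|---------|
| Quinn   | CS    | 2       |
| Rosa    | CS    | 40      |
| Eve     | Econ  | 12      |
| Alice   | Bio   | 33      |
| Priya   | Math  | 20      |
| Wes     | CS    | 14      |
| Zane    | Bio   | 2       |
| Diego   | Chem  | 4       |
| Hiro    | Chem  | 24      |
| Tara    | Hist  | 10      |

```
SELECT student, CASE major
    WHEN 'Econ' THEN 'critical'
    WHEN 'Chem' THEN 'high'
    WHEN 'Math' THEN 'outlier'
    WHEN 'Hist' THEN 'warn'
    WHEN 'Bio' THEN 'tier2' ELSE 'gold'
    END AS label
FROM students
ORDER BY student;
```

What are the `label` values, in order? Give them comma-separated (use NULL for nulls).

student=Alice: major='Bio' → tier2
student=Diego: major='Chem' → high
student=Eve: major='Econ' → critical
student=Hiro: major='Chem' → high
student=Priya: major='Math' → outlier
student=Quinn: ELSE → gold
student=Rosa: ELSE → gold
student=Tara: major='Hist' → warn
student=Wes: ELSE → gold
student=Zane: major='Bio' → tier2

tier2, high, critical, high, outlier, gold, gold, warn, gold, tier2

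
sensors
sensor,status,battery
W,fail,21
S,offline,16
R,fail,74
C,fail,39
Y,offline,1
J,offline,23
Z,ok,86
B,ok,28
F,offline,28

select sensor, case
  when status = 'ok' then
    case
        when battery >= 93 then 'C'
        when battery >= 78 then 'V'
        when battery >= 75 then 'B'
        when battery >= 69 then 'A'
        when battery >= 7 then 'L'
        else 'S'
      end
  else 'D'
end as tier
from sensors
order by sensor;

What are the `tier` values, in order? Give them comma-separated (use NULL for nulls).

L, D, D, D, D, D, D, D, V

sensor=B: status='ok' → inner[battery >= 7] → L
sensor=C: status='fail' → outer ELSE → D
sensor=F: status='offline' → outer ELSE → D
sensor=J: status='offline' → outer ELSE → D
sensor=R: status='fail' → outer ELSE → D
sensor=S: status='offline' → outer ELSE → D
sensor=W: status='fail' → outer ELSE → D
sensor=Y: status='offline' → outer ELSE → D
sensor=Z: status='ok' → inner[battery >= 78] → V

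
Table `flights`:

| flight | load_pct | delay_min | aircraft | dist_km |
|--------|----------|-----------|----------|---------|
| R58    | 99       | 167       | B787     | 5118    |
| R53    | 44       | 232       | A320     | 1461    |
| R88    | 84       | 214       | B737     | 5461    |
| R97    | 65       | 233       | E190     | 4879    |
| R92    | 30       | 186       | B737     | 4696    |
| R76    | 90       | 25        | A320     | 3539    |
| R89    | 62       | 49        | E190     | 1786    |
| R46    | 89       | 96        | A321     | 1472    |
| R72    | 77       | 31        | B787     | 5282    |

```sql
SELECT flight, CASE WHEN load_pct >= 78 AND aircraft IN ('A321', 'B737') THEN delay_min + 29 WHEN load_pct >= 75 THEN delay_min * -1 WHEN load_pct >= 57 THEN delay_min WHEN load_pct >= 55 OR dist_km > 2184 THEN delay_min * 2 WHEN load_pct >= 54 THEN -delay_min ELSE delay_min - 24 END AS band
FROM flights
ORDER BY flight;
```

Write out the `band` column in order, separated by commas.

flight=R46: load_pct >= 78 AND aircraft IN ('A321', 'B737') → 125
flight=R53: ELSE → 208
flight=R58: load_pct >= 75 → -167
flight=R72: load_pct >= 75 → -31
flight=R76: load_pct >= 75 → -25
flight=R88: load_pct >= 78 AND aircraft IN ('A321', 'B737') → 243
flight=R89: load_pct >= 57 → 49
flight=R92: load_pct >= 55 OR dist_km > 2184 → 372
flight=R97: load_pct >= 57 → 233

125, 208, -167, -31, -25, 243, 49, 372, 233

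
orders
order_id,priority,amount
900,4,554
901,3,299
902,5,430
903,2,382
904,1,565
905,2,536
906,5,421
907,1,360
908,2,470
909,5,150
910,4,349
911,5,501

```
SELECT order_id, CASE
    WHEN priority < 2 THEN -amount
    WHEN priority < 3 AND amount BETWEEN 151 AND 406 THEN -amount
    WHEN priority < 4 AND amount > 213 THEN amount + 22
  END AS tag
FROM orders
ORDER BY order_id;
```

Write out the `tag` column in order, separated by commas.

order_id=900: (no match → NULL) → NULL
order_id=901: priority < 4 AND amount > 213 → 321
order_id=902: (no match → NULL) → NULL
order_id=903: priority < 3 AND amount BETWEEN 151 AND 406 → -382
order_id=904: priority < 2 → -565
order_id=905: priority < 4 AND amount > 213 → 558
order_id=906: (no match → NULL) → NULL
order_id=907: priority < 2 → -360
order_id=908: priority < 4 AND amount > 213 → 492
order_id=909: (no match → NULL) → NULL
order_id=910: (no match → NULL) → NULL
order_id=911: (no match → NULL) → NULL

NULL, 321, NULL, -382, -565, 558, NULL, -360, 492, NULL, NULL, NULL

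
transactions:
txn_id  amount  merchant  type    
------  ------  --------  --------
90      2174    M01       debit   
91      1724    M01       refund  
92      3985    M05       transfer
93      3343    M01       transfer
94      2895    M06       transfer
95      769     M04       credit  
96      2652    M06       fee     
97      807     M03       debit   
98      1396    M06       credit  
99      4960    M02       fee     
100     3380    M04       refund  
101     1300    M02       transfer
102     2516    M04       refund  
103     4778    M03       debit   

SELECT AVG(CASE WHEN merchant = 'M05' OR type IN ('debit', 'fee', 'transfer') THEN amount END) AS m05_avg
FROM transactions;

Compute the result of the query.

2988.2222222222

txn_id=90: ✓ → 2174
txn_id=91: ✗
txn_id=92: ✓ → 3985
txn_id=93: ✓ → 3343
txn_id=94: ✓ → 2895
txn_id=95: ✗
txn_id=96: ✓ → 2652
txn_id=97: ✓ → 807
txn_id=98: ✗
txn_id=99: ✓ → 4960
txn_id=100: ✗
txn_id=101: ✓ → 1300
txn_id=102: ✗
txn_id=103: ✓ → 4778
m05_avg = (2174 + 3985 + 3343 + 2895 + 2652 + 807 + 4960 + 1300 + 4778) / 9 = 2988.2222222222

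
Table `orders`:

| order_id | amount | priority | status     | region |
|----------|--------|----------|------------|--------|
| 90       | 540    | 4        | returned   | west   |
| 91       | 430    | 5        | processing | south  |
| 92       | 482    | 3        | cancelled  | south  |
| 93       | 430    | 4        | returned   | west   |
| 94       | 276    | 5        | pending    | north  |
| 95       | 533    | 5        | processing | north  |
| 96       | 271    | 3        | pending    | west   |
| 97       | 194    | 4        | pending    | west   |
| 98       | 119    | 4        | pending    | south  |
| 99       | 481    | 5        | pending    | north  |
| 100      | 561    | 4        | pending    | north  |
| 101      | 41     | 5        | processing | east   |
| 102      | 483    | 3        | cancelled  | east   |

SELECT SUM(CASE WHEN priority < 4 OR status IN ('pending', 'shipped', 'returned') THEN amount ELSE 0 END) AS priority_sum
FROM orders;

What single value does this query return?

3837

order_id=90: ✓ → 540
order_id=91: ✗
order_id=92: ✓ → 482
order_id=93: ✓ → 430
order_id=94: ✓ → 276
order_id=95: ✗
order_id=96: ✓ → 271
order_id=97: ✓ → 194
order_id=98: ✓ → 119
order_id=99: ✓ → 481
order_id=100: ✓ → 561
order_id=101: ✗
order_id=102: ✓ → 483
priority_sum = 540 + 482 + 430 + 276 + 271 + 194 + 119 + 481 + 561 + 483 = 3837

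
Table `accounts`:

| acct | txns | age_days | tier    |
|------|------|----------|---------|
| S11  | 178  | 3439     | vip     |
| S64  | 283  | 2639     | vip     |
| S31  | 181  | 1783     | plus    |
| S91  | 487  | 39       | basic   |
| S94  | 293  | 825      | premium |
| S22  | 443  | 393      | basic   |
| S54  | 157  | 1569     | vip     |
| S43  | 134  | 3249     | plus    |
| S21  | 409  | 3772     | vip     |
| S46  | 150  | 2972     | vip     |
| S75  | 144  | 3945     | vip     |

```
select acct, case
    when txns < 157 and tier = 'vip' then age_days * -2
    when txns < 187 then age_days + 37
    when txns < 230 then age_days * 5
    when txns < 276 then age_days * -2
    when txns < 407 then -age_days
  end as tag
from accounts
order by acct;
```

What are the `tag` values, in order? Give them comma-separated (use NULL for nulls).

3476, NULL, NULL, 1820, 3286, -5944, 1606, -2639, -7890, NULL, -825

acct=S11: txns < 187 → 3476
acct=S21: (no match → NULL) → NULL
acct=S22: (no match → NULL) → NULL
acct=S31: txns < 187 → 1820
acct=S43: txns < 187 → 3286
acct=S46: txns < 157 and tier = 'vip' → -5944
acct=S54: txns < 187 → 1606
acct=S64: txns < 407 → -2639
acct=S75: txns < 157 and tier = 'vip' → -7890
acct=S91: (no match → NULL) → NULL
acct=S94: txns < 407 → -825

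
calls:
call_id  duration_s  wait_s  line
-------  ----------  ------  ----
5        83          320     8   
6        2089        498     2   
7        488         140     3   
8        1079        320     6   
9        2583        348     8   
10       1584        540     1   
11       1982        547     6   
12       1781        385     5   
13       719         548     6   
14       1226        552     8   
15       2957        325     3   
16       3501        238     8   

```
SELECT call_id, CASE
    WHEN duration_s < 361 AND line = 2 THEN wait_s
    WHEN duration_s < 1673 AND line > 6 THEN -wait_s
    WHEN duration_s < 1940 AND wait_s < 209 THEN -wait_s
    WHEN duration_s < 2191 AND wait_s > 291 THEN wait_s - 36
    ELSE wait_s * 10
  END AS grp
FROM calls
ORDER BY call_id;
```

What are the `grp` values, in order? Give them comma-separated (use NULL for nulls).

call_id=5: duration_s < 1673 AND line > 6 → -320
call_id=6: duration_s < 2191 AND wait_s > 291 → 462
call_id=7: duration_s < 1940 AND wait_s < 209 → -140
call_id=8: duration_s < 2191 AND wait_s > 291 → 284
call_id=9: ELSE → 3480
call_id=10: duration_s < 2191 AND wait_s > 291 → 504
call_id=11: duration_s < 2191 AND wait_s > 291 → 511
call_id=12: duration_s < 2191 AND wait_s > 291 → 349
call_id=13: duration_s < 2191 AND wait_s > 291 → 512
call_id=14: duration_s < 1673 AND line > 6 → -552
call_id=15: ELSE → 3250
call_id=16: ELSE → 2380

-320, 462, -140, 284, 3480, 504, 511, 349, 512, -552, 3250, 2380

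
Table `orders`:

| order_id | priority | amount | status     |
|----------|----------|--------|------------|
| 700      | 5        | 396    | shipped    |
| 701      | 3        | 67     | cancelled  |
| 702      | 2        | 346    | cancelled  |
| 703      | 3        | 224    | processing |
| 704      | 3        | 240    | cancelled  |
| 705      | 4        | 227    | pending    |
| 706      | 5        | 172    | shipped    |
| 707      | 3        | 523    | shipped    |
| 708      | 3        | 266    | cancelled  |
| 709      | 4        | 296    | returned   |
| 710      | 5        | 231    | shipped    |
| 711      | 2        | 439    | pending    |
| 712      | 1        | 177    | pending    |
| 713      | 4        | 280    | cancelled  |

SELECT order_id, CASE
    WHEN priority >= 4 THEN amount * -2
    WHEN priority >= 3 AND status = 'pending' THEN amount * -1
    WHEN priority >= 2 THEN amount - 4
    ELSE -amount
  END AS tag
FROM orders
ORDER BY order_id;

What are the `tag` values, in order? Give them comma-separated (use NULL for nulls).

-792, 63, 342, 220, 236, -454, -344, 519, 262, -592, -462, 435, -177, -560

order_id=700: priority >= 4 → -792
order_id=701: priority >= 2 → 63
order_id=702: priority >= 2 → 342
order_id=703: priority >= 2 → 220
order_id=704: priority >= 2 → 236
order_id=705: priority >= 4 → -454
order_id=706: priority >= 4 → -344
order_id=707: priority >= 2 → 519
order_id=708: priority >= 2 → 262
order_id=709: priority >= 4 → -592
order_id=710: priority >= 4 → -462
order_id=711: priority >= 2 → 435
order_id=712: ELSE → -177
order_id=713: priority >= 4 → -560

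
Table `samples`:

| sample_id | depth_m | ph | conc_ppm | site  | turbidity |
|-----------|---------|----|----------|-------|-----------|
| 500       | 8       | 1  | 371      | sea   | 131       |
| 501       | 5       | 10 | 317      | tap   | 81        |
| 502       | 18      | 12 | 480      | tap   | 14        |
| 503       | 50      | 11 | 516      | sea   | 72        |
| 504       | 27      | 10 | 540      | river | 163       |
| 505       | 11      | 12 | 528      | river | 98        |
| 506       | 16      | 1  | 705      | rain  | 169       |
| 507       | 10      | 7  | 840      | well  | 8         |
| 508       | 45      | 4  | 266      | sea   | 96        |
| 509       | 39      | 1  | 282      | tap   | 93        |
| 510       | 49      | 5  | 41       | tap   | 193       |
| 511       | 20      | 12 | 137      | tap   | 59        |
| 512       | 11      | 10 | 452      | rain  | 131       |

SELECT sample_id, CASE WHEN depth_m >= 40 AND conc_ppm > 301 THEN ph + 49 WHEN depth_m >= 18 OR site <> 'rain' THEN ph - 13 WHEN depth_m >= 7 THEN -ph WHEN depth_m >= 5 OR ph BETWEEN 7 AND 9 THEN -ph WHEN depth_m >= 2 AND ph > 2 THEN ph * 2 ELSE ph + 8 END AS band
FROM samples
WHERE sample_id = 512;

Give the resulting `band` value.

-10

sample_id = 512: depth_m=11, ph=10, conc_ppm=452, site=rain, turbidity=131.
depth_m >= 40 AND conc_ppm > 301 → false
depth_m >= 18 OR site <> 'rain' → false
depth_m >= 7 → true → -10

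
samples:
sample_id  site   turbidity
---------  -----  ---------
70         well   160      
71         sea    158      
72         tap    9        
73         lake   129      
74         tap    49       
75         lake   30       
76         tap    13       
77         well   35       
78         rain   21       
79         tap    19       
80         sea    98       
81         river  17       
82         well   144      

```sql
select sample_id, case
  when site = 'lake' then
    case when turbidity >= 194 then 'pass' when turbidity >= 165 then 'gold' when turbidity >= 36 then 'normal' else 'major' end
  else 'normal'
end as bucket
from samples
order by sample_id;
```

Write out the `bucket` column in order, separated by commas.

normal, normal, normal, normal, normal, major, normal, normal, normal, normal, normal, normal, normal

sample_id=70: site='well' → outer ELSE → normal
sample_id=71: site='sea' → outer ELSE → normal
sample_id=72: site='tap' → outer ELSE → normal
sample_id=73: site='lake' → inner[turbidity >= 36] → normal
sample_id=74: site='tap' → outer ELSE → normal
sample_id=75: site='lake' → inner[ELSE] → major
sample_id=76: site='tap' → outer ELSE → normal
sample_id=77: site='well' → outer ELSE → normal
sample_id=78: site='rain' → outer ELSE → normal
sample_id=79: site='tap' → outer ELSE → normal
sample_id=80: site='sea' → outer ELSE → normal
sample_id=81: site='river' → outer ELSE → normal
sample_id=82: site='well' → outer ELSE → normal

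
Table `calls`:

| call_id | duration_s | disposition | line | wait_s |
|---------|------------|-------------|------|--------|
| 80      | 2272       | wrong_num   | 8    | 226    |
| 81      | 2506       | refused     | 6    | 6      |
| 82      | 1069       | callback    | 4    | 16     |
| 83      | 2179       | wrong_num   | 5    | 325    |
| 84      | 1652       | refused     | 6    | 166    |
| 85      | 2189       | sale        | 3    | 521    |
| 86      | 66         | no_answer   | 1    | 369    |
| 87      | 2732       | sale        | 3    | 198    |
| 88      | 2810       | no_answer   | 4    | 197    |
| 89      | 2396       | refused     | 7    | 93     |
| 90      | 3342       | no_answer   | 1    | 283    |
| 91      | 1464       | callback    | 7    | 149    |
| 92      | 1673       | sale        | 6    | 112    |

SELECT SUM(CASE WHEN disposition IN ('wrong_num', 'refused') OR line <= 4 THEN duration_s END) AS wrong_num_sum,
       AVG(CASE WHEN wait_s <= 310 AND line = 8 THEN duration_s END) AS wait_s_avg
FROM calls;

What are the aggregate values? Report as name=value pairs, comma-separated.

wrong_num_sum=23213, wait_s_avg=2272

[wrong_num_sum: disposition IN ('wrong_num', 'refused') OR line <= 4]
call_id=80: ✓ → 2272
call_id=81: ✓ → 2506
call_id=82: ✓ → 1069
call_id=83: ✓ → 2179
call_id=84: ✓ → 1652
call_id=85: ✓ → 2189
call_id=86: ✓ → 66
call_id=87: ✓ → 2732
call_id=88: ✓ → 2810
call_id=89: ✓ → 2396
call_id=90: ✓ → 3342
call_id=91: ✗
call_id=92: ✗
wrong_num_sum = 2272 + 2506 + 1069 + 2179 + 1652 + 2189 + 66 + 2732 + 2810 + 2396 + 3342 = 23213
—
[wait_s_avg: wait_s <= 310 AND line = 8]
call_id=80: ✓ → 2272
call_id=81: ✗
call_id=82: ✗
call_id=83: ✗
call_id=84: ✗
call_id=85: ✗
call_id=86: ✗
call_id=87: ✗
call_id=88: ✗
call_id=89: ✗
call_id=90: ✗
call_id=91: ✗
call_id=92: ✗
wait_s_avg = 2272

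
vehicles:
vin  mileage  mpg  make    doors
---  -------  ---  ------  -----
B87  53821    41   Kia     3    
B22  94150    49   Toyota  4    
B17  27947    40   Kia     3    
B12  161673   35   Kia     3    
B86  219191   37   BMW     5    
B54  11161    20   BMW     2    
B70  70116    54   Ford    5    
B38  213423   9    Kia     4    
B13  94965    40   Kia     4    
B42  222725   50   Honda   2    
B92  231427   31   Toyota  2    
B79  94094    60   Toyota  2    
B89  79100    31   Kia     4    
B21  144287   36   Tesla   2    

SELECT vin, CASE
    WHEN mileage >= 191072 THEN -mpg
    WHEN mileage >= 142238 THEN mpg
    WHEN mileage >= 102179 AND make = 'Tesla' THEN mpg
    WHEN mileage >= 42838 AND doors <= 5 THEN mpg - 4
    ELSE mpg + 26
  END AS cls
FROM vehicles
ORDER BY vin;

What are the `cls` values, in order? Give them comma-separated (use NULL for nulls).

vin=B12: mileage >= 142238 → 35
vin=B13: mileage >= 42838 AND doors <= 5 → 36
vin=B17: ELSE → 66
vin=B21: mileage >= 142238 → 36
vin=B22: mileage >= 42838 AND doors <= 5 → 45
vin=B38: mileage >= 191072 → -9
vin=B42: mileage >= 191072 → -50
vin=B54: ELSE → 46
vin=B70: mileage >= 42838 AND doors <= 5 → 50
vin=B79: mileage >= 42838 AND doors <= 5 → 56
vin=B86: mileage >= 191072 → -37
vin=B87: mileage >= 42838 AND doors <= 5 → 37
vin=B89: mileage >= 42838 AND doors <= 5 → 27
vin=B92: mileage >= 191072 → -31

35, 36, 66, 36, 45, -9, -50, 46, 50, 56, -37, 37, 27, -31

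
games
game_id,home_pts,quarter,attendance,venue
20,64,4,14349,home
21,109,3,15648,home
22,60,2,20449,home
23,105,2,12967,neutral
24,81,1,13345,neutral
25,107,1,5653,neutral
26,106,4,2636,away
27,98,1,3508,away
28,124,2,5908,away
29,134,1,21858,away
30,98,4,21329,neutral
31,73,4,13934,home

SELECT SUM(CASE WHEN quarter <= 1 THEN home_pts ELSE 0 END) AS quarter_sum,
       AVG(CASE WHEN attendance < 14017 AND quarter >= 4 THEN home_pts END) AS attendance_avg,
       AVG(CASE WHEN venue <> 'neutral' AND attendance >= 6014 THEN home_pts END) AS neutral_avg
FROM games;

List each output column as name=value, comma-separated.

quarter_sum=420, attendance_avg=89.5, neutral_avg=88

[quarter_sum: quarter <= 1]
game_id=20: ✗
game_id=21: ✗
game_id=22: ✗
game_id=23: ✗
game_id=24: ✓ → 81
game_id=25: ✓ → 107
game_id=26: ✗
game_id=27: ✓ → 98
game_id=28: ✗
game_id=29: ✓ → 134
game_id=30: ✗
game_id=31: ✗
quarter_sum = 81 + 107 + 98 + 134 = 420
—
[attendance_avg: attendance < 14017 AND quarter >= 4]
game_id=20: ✗
game_id=21: ✗
game_id=22: ✗
game_id=23: ✗
game_id=24: ✗
game_id=25: ✗
game_id=26: ✓ → 106
game_id=27: ✗
game_id=28: ✗
game_id=29: ✗
game_id=30: ✗
game_id=31: ✓ → 73
attendance_avg = (106 + 73) / 2 = 89.5
—
[neutral_avg: venue <> 'neutral' AND attendance >= 6014]
game_id=20: ✓ → 64
game_id=21: ✓ → 109
game_id=22: ✓ → 60
game_id=23: ✗
game_id=24: ✗
game_id=25: ✗
game_id=26: ✗
game_id=27: ✗
game_id=28: ✗
game_id=29: ✓ → 134
game_id=30: ✗
game_id=31: ✓ → 73
neutral_avg = (64 + 109 + 60 + 134 + 73) / 5 = 88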